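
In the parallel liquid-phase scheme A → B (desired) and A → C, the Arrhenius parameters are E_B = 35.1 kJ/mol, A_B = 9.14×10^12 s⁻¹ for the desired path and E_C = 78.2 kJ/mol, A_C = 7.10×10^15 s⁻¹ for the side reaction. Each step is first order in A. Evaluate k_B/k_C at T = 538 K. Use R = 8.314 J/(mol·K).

19.7

k_B/k_C = (A_B/A_C)·exp[−(E_B−E_C)/(RT)] = (A_B/A_C)·exp[(E_C−E_B)/(RT)].
(E_C−E_B)/(RT) = (78.2−35.1)×10³/(8.314×538) = 43100/4473 = 9.636.
k_B/k_C = (9.14×10^12/7.10×10^15)·exp(9.636) = 0.001287 × 15302 = 19.7.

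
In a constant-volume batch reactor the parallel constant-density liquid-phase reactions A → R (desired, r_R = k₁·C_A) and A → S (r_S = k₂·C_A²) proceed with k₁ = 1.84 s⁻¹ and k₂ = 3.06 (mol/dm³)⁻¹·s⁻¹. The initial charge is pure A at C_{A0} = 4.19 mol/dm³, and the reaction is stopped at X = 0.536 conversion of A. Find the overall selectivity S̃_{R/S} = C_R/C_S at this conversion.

C_A = C_{A0}(1−X) = 1.944 mol/dm³.
Along a PFR/batch, dC_R/dC_A = −r_R/(r_R+r_S) = −k₁/(k₁+k₂·C_A).
Integrating from C_{A0} to C_A: C_R = (1.84/3.06)·ln[(1.84+3.06·4.19)/(1.84+3.06·1.94)] = 0.6013·ln(14.66/7.789) = 0.3803 mol/dm³.
C_S = (C_{A0}−C_A)−C_R = 1.866 mol/dm³; S̃_{R/S} = 0.3803/1.866 = 0.204.

0.204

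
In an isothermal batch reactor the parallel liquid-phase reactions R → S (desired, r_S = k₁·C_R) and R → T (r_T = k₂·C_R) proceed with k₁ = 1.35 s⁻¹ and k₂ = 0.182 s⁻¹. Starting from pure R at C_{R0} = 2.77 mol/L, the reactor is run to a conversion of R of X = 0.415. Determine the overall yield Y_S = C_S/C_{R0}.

0.366

C_R = C_{R0}(1−X) = 1.620 mol/L.
Both paths are first order in R, so the instantaneous fraction to S is constant: dC_S/d(−C_R) = k₁/(k₁+k₂) = 0.8812.
C_S = 0.8812·(C_{R0}−C_R) = 0.8812×1.150 = 1.01 mol/L.
Y_S = C_S/C_{R0} = 1.013/2.77 = 0.366.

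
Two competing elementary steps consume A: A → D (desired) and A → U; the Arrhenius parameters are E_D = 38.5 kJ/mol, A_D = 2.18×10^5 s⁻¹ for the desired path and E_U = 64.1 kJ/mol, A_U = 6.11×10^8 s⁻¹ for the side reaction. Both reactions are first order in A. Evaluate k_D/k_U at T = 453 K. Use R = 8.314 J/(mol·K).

0.319

k_D/k_U = (A_D/A_U)·exp[−(E_D−E_U)/(RT)] = (A_D/A_U)·exp[(E_U−E_D)/(RT)].
(E_U−E_D)/(RT) = (64.1−38.5)×10³/(8.314×453) = 25600/3766 = 6.797.
k_D/k_U = (2.18×10^5/6.11×10^8)·exp(6.797) = 3.568×10^-4 × 895.4 = 0.319.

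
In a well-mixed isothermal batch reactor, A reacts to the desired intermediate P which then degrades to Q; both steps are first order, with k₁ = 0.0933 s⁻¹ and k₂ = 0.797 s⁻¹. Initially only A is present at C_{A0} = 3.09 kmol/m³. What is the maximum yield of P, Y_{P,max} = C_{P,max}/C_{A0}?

For a first-order series the maximum intermediate yield is C_{P,max}/C_{A0} = (k₁/k₂)^[k₂/(k₂−k₁)].
= (0.0933/0.797)^(0.797/(0.797−0.0933)) = (0.1171)^(1.133) = 0.08809.

0.0881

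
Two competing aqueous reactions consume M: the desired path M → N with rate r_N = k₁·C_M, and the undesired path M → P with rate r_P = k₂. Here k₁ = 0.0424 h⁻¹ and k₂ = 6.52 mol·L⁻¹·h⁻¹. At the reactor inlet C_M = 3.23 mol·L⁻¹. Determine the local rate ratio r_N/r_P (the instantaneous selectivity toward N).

0.0210

S_{N/P} = r_N/r_P = (k₁·C_M)/(k₂) = (k₁/k₂)·C_M.
= (0.0424×3.230) / (6.52) = 0.1370/6.520 = 0.0210.
Since the desired path is higher order in M, keeping C_M high (PFR or concentrated feed) favours N.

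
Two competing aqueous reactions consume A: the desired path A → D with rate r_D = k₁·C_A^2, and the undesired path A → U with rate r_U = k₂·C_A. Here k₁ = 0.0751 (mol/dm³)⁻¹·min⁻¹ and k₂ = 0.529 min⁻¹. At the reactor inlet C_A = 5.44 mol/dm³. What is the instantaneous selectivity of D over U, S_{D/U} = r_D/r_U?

S_{D/U} = r_D/r_U = (k₁·C_A^2)/(k₂·C_A) = (k₁/k₂)·C_A.
= (0.0751×5.440^2) / (0.529×5.440) = 2.222/2.878 = 0.772.

0.772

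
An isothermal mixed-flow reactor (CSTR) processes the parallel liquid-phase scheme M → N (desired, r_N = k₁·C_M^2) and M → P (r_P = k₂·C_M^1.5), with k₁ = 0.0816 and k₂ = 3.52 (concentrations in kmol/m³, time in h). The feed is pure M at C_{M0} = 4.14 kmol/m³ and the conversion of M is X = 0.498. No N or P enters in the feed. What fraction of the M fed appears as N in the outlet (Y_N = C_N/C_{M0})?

0.0161

Exit C_M = C_{M0}(1−X) = 4.14×0.502 = 2.078 kmol/m³.
Rates in a CSTR are evaluated at the outlet concentration: r_N = 0.0816×2.078^2 = 0.3525, r_P = 3.52×2.078^1.5 = 10.55.
Fraction of consumed M going to N: r_N/(r_N+r_P) = 0.03234.
C_N = 0.03234·C_{M0}·X = 0.03234×4.14×0.498 = 0.0667 kmol/m³; Y_N = C_N/C_{M0} = 0.0161.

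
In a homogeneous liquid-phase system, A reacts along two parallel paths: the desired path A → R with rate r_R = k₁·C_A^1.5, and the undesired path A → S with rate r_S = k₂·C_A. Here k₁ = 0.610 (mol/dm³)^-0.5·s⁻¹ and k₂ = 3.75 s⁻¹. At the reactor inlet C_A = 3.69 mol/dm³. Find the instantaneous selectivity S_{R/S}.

0.312

S_{R/S} = r_R/r_S = (k₁·C_A^1.5)/(k₂·C_A) = (k₁/k₂)·C_A^0.5.
= (0.610×3.690^1.5) / (3.75×3.690) = 4.324/13.84 = 0.312.
Since the desired path is higher order in A, keeping C_A high (PFR or concentrated feed) favours R.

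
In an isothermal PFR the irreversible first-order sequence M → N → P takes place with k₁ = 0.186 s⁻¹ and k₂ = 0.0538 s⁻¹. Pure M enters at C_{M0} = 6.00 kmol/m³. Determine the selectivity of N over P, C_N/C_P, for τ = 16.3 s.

For first-order series with pure M initially, C_N(τ) = k₁C_{M0}/(k₂−k₁)·(e^(−k₁τ) − e^(−k₂τ)).
e^(−k₁τ) = e^(−0.186×16.3) = e^(−3.032) = 0.04823; e^(−k₂τ) = e^(−0.8769) = 0.4161.
C_N = 0.186×6.00/(0.0538−0.186) × (0.04823−0.4161) = (-8.442)×(-0.3678) = 3.105 kmol/m³.
C_M = C_{M0}e^(−k₁τ) = 0.2894 kmol/m³, so C_P = C_{M0}−C_M−C_N = 2.606 kmol/m³; C_N/C_P = 1.19.

1.19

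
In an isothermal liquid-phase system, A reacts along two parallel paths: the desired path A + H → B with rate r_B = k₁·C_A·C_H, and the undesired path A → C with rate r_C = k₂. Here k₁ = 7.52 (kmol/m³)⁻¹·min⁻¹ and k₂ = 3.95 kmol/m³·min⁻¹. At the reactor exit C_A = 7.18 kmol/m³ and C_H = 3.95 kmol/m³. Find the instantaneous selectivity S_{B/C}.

S_{B/C} = r_B/r_C = (k₁·C_A·C_H)/(k₂) = (k₁/k₂)·C_A·C_H.
= (7.52×7.180×3.950) / (3.95) = 213.3/3.950 = 54.0.
Since the desired path is higher order in A, keeping C_A high (PFR or concentrated feed) favours B.

54.0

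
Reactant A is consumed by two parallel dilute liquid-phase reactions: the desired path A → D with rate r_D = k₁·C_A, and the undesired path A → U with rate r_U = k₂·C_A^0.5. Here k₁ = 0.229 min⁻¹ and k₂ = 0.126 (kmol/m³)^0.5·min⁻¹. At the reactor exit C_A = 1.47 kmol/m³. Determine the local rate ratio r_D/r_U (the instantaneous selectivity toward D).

2.20

S_{D/U} = r_D/r_U = (k₁·C_A)/(k₂·C_A^0.5) = (k₁/k₂)·C_A^0.5.
= (0.229×1.470) / (0.126×1.470^0.5) = 0.3366/0.1528 = 2.20.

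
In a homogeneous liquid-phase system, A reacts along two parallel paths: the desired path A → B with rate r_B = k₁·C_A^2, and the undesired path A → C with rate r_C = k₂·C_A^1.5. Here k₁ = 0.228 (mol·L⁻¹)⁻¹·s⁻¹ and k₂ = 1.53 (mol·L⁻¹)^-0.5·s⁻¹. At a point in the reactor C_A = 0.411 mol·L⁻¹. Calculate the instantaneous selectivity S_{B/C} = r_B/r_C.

S_{B/C} = r_B/r_C = (k₁·C_A^2)/(k₂·C_A^1.5) = (k₁/k₂)·C_A^0.5.
= (0.228×0.4110^2) / (1.53×0.4110^1.5) = 0.03851/0.4031 = 0.0955.

0.0955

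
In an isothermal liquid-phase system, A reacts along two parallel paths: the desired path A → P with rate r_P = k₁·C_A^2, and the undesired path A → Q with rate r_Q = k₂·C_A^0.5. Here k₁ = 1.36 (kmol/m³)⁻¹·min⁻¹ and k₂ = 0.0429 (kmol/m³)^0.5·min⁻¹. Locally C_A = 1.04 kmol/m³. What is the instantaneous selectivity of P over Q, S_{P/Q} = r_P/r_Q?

S_{P/Q} = r_P/r_Q = (k₁·C_A^2)/(k₂·C_A^0.5) = (k₁/k₂)·C_A^1.5.
= (1.36×1.040^2) / (0.0429×1.040^0.5) = 1.471/0.04375 = 33.6.
Since the desired path is higher order in A, keeping C_A high (PFR or concentrated feed) favours P.

33.6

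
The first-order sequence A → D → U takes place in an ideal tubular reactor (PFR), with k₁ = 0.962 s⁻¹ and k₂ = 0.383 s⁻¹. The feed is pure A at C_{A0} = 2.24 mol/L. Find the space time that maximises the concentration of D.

The intermediate peaks when r₁ = r₂, i.e. k₁e^(−k₁τ) = k₂e^(−k₂τ), giving τ_opt = ln(k₂/k₁)/(k₂−k₁).
= ln(0.383/0.962)/(0.383−0.962) = ln(0.3981)/-0.5790 = -0.9210/-0.5790 = 1.59 s.

1.59 s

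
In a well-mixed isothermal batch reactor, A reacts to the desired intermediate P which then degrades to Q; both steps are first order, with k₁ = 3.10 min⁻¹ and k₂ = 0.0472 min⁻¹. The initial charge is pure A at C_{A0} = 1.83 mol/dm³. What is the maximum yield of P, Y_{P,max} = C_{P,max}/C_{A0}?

0.937

For a first-order series the maximum intermediate yield is C_{P,max}/C_{A0} = (k₁/k₂)^[k₂/(k₂−k₁)].
= (3.10/0.0472)^(0.0472/(0.0472−3.10)) = (65.68)^(-0.01546) = 0.9373.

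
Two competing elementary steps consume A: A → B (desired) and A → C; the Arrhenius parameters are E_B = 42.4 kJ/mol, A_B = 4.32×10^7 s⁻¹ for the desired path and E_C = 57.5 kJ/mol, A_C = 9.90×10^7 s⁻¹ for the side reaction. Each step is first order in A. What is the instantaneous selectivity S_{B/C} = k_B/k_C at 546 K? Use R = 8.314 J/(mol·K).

Since both paths have the same order in A, the concentration cancels and S_{B/C} = k_B/k_C = (A_B/A_C)·exp[(E_C−E_B)/(RT)].
(E_C−E_B)/(RT) = (57.5−42.4)×10³/(8.314×546) = 15100/4539 = 3.326.
k_B/k_C = (4.32×10^7/9.90×10^7)·exp(3.326) = 0.4364 × 27.84 = 12.1.

12.1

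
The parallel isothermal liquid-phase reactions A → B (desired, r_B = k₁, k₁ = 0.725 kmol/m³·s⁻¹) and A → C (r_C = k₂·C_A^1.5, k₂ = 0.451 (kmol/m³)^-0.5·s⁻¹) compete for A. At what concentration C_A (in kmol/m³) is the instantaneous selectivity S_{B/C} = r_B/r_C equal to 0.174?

S_{B/C} = (k₁/k₂)·C_A^-1.5 ⇒ C_A = (S·k₂/k₁)^(1/(-1.5)).
= (0.174×0.451/0.725)^(-0.6667) = (0.1082)^(-0.6667) = 4.40 kmol/m³.

4.40 kmol/m³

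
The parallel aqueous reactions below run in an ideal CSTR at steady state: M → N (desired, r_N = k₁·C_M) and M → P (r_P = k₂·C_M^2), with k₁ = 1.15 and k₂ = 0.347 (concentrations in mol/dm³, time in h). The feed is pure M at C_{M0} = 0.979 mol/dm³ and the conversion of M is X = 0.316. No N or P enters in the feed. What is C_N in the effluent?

0.257 mol/dm³

Exit C_M = C_{M0}(1−X) = 0.979×0.684 = 0.6696 mol/dm³.
A CSTR operates uniformly at the exit composition, giving r_N = 0.7701 and r_P = 0.1556 (each k·C_M^n at C_M = 0.6696).
Fraction of consumed M going to N: r_N/(r_N+r_P) = 0.8319.
C_N = 0.8319·C_{M0}·X = 0.8319×0.979×0.316 = 0.257 mol/dm³.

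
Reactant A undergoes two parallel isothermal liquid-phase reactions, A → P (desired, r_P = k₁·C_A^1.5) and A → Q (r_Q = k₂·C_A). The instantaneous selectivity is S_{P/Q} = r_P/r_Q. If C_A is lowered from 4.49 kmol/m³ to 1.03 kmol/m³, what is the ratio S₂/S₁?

S_{P/Q} = (k₁/k₂)·C_A^0.5, so S₂/S₁ = (C_{A,2}/C_{A,1})^0.5.
= (1.03/4.49)^0.5 = (0.2294)^0.5 = 0.479.
Selectivity toward P falls as C_A falls — high-concentration operation is favoured.

0.479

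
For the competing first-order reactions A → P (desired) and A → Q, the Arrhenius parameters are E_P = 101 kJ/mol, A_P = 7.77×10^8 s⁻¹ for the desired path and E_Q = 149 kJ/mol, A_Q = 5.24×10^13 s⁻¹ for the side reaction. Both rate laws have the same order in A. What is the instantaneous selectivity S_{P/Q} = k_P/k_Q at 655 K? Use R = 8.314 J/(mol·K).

0.0998

With equal orders, S_{P/Q} = k_P/k_Q = (A_P/A_Q)·exp[(E_Q−E_P)/(RT)].
(E_Q−E_P)/(RT) = (149−101)×10³/(8.314×655) = 48000/5446 = 8.814.
k_P/k_Q = (7.77×10^8/5.24×10^13)·exp(8.814) = 1.483×10^-5 × 6730 = 0.0998.
Since E_P < E_Q, lowering the temperature improves selectivity toward P.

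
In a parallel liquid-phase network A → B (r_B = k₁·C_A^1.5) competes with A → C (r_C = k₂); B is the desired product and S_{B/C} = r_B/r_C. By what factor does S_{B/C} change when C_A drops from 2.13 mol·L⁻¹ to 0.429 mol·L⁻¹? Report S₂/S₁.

0.0904

S_{B/C} = (k₁/k₂)·C_A^1.5, so S₂/S₁ = (C_{A,2}/C_{A,1})^1.5.
= (0.429/2.13)^1.5 = (0.2014)^1.5 = 0.0904.
Selectivity toward B falls as C_A falls — high-concentration operation is favoured.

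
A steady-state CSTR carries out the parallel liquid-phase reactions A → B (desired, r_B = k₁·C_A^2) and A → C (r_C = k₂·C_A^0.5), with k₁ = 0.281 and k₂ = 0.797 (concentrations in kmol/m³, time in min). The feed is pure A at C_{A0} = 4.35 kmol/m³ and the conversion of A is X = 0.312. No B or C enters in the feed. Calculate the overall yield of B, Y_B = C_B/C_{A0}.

0.202

Exit C_A = C_{A0}(1−X) = 4.35×0.688 = 2.993 kmol/m³.
In a CSTR the entire volume is at exit conditions, so r_B = 0.281×2.993^2 = 2.517 and r_C = 0.797×2.993^0.5 = 1.379.
Fraction of consumed A going to B: r_B/(r_B+r_C) = 0.6461.
C_B = 0.6461·C_{A0}·X = 0.6461×4.35×0.312 = 0.877 kmol/m³; Y_B = C_B/C_{A0} = 0.202.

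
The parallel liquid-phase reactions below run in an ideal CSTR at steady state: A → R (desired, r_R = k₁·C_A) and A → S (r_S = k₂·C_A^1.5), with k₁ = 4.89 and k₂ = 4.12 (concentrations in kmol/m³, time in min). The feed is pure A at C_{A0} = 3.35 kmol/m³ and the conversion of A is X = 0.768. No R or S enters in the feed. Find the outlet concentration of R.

Exit C_A = C_{A0}(1−X) = 3.35×0.232 = 0.7772 kmol/m³.
Rates in a CSTR are evaluated at the outlet concentration: r_R = 4.89×0.7772 = 3.801, r_S = 4.12×0.7772^1.5 = 2.823.
Fraction of consumed A going to R: r_R/(r_R+r_S) = 0.5738.
C_R = 0.5738·C_{A0}·X = 0.5738×3.35×0.768 = 1.48 kmol/m³.

1.48 kmol/m³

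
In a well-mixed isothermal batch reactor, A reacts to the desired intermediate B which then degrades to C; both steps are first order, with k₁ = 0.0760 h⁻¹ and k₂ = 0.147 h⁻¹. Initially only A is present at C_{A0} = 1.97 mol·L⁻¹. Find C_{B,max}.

0.503 mol·L⁻¹

Evaluating C_B at t_opt = ln(k₂/k₁)/(k₂−k₁) gives C_{B,max}/C_{A0} = (k₁/k₂)^[k₂/(k₂−k₁)].
= (0.0760/0.147)^(0.147/(0.147−0.0760)) = (0.5170)^(2.070) = 0.2552.
C_{B,max} = 0.2552×1.97 = 0.503 mol·L⁻¹.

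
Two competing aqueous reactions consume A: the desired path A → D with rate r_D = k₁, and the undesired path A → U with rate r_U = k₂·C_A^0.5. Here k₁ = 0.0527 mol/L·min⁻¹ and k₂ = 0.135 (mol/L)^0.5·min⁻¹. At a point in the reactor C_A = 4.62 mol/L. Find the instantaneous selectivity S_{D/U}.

0.182

S_{D/U} = r_D/r_U = (k₁)/(k₂·C_A^0.5) = (k₁/k₂)·C_A^-0.5.
= (0.0527) / (0.135×4.620^0.5) = 0.05270/0.2902 = 0.182.
The undesired path is higher order in A, so low C_A (CSTR or dilute feed) favours D.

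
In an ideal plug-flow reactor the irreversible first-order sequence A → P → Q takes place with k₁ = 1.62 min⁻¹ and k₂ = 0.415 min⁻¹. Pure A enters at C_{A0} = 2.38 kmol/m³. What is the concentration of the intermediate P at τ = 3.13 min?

For first-order series with pure A initially, C_P(τ) = k₁C_{A0}/(k₂−k₁)·(e^(−k₁τ) − e^(−k₂τ)).
e^(−k₁τ) = e^(−1.62×3.13) = e^(−5.071) = 0.006279; e^(−k₂τ) = e^(−1.299) = 0.2728.
C_P = 1.62×2.38/(0.415−1.62) × (0.006279−0.2728) = (-3.200)×(-0.2665) = 0.8528 kmol/m³.

0.853 kmol/m³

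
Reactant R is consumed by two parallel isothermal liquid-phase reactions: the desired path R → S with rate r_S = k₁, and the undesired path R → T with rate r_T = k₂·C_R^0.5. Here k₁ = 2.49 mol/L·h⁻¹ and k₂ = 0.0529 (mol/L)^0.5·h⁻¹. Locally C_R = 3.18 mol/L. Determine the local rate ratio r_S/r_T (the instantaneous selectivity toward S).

S_{S/T} = r_S/r_T = (k₁)/(k₂·C_R^0.5) = (k₁/k₂)·C_R^-0.5.
= (2.49) / (0.0529×3.180^0.5) = 2.490/0.09433 = 26.4.
The undesired path is higher order in R, so low C_R (CSTR or dilute feed) favours S.

26.4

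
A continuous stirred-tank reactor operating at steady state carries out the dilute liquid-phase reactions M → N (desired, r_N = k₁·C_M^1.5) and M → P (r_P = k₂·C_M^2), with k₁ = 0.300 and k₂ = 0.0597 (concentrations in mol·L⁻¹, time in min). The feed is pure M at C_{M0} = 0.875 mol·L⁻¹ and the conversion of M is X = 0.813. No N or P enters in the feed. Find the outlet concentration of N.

0.658 mol·L⁻¹

Exit C_M = C_{M0}(1−X) = 0.875×0.187 = 0.1636 mol·L⁻¹.
In a CSTR the entire volume is at exit conditions, so r_N = 0.300×0.1636^1.5 = 0.01986 and r_P = 0.0597×0.1636^2 = 0.001598.
Fraction of consumed M going to N: r_N/(r_N+r_P) = 0.9255.
C_N = 0.9255·C_{M0}·X = 0.9255×0.875×0.813 = 0.658 mol·L⁻¹.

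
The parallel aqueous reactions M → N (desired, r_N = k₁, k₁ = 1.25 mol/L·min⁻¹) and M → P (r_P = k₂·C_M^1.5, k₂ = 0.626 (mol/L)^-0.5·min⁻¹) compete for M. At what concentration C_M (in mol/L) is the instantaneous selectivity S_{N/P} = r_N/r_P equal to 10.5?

S_{N/P} = (k₁/k₂)·C_M^-1.5 ⇒ C_M = (S·k₂/k₁)^(1/(-1.5)).
= (10.5×0.626/1.25)^(-0.6667) = (5.258)^(-0.6667) = 0.331 mol/L.

0.331 mol/L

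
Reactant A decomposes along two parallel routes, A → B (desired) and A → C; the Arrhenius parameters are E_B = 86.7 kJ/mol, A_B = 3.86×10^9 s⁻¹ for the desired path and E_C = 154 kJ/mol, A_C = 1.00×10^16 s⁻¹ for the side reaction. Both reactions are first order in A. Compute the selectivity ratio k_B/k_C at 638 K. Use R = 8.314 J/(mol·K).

k_B/k_C = (A_B/A_C)·exp[−(E_B−E_C)/(RT)] = (A_B/A_C)·exp[(E_C−E_B)/(RT)].
(E_C−E_B)/(RT) = (154−86.7)×10³/(8.314×638) = 67300/5304 = 12.69.
k_B/k_C = (3.86×10^9/1.00×10^16)·exp(12.69) = 3.860×10^-7 × 3.238×10^5 = 0.125.
Since E_B < E_C, lowering the temperature improves selectivity toward B.

0.125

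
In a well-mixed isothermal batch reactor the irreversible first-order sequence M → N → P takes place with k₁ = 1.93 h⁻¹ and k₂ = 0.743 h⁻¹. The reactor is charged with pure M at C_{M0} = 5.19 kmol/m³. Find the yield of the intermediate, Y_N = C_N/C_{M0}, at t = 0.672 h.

0.542

Solving the coupled first-order balances gives C_N(t) = [k₁/(k₂−k₁)]·C_{M0}·(e^(−k₁t) − e^(−k₂t)).
e^(−k₁t) = e^(−1.93×0.672) = e^(−1.297) = 0.2734; e^(−k₂t) = e^(−0.4993) = 0.6070.
C_N = 1.93×5.19/(0.743−1.93) × (0.2734−0.6070) = (-8.439)×(-0.3336) = 2.815 kmol/m³.
Y_N = C_N/C_{M0} = 2.815/5.19 = 0.542.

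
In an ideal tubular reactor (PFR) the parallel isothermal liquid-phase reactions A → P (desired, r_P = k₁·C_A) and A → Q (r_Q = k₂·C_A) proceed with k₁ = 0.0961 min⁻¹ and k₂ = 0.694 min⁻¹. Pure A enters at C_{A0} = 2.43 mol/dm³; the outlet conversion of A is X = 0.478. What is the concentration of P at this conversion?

0.141 mol/dm³

C_A = C_{A0}(1−X) = 1.268 mol/dm³.
Both paths are first order in A, so the instantaneous fraction to P is constant: dC_P/d(−C_A) = k₁/(k₁+k₂) = 0.1216.
C_P = 0.1216·(C_{A0}−C_A) = 0.1216×1.162 = 0.141 mol/dm³.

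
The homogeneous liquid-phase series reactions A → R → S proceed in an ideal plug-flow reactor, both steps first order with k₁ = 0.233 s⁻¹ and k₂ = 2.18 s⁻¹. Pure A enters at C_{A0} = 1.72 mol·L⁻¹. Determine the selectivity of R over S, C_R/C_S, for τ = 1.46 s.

Solving the coupled first-order balances gives C_R(τ) = [k₁/(k₂−k₁)]·C_{A0}·(e^(−k₁τ) − e^(−k₂τ)).
e^(−k₁τ) = e^(−0.233×1.46) = e^(−0.3402) = 0.7116; e^(−k₂τ) = e^(−3.183) = 0.04147.
C_R = 0.233×1.72/(2.18−0.233) × (0.7116−0.04147) = 0.2058×0.6702 = 0.1379 mol·L⁻¹.
C_A = C_{A0}e^(−k₁τ) = 1.224 mol·L⁻¹, so C_S = C_{A0}−C_A−C_R = 0.3580 mol·L⁻¹; C_R/C_S = 0.385.

0.385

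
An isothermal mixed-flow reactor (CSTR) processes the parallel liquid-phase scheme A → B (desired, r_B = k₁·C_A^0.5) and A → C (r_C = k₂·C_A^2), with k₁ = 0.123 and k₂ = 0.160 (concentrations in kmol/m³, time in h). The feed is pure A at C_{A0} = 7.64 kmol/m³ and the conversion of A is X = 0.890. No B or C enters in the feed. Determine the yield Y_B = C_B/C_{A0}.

Exit C_A = C_{A0}(1−X) = 7.64×0.110 = 0.8404 kmol/m³.
Rates in a CSTR are evaluated at the outlet concentration: r_B = 0.123×0.8404^0.5 = 0.1128, r_C = 0.160×0.8404^2 = 0.1130.
Fraction of consumed A going to B: r_B/(r_B+r_C) = 0.4995.
C_B = 0.4995·C_{A0}·X = 0.4995×7.64×0.890 = 3.40 kmol/m³; Y_B = C_B/C_{A0} = 0.445.

0.445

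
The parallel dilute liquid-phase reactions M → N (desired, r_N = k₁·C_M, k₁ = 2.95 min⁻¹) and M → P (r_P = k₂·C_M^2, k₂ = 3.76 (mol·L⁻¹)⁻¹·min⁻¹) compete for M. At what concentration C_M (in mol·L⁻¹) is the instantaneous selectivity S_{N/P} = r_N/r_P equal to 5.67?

0.138 mol·L⁻¹

S_{N/P} = (k₁/k₂)·C_M⁻¹ ⇒ C_M = (S·k₂/k₁)^(-1).
= (5.67×3.76/2.95)^(-1) = (7.227)^(-1) = 0.138 mol·L⁻¹.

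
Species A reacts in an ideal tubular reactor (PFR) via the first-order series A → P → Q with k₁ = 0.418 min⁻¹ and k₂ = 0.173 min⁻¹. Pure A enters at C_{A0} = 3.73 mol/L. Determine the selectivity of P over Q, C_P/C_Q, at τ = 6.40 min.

For first-order series with pure A initially, C_P(τ) = k₁C_{A0}/(k₂−k₁)·(e^(−k₁τ) − e^(−k₂τ)).
e^(−k₁τ) = e^(−0.418×6.40) = e^(−2.675) = 0.06889; e^(−k₂τ) = e^(−1.107) = 0.3305.
C_P = 0.418×3.73/(0.173−0.418) × (0.06889−0.3305) = (-6.364)×(-0.2616) = 1.665 mol/L.
C_A = C_{A0}e^(−k₁τ) = 0.2570 mol/L, so C_Q = C_{A0}−C_A−C_P = 1.808 mol/L; C_P/C_Q = 0.921.

0.921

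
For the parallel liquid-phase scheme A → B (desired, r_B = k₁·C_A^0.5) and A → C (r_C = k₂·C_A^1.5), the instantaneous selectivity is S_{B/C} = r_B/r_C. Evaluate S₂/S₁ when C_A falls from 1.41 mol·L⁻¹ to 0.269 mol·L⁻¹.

5.24

S_{B/C} = (k₁/k₂)·C_A⁻¹, so S₂/S₁ = (C_{A,2}/C_{A,1})⁻¹.
= 1.41/0.269 = 5.24.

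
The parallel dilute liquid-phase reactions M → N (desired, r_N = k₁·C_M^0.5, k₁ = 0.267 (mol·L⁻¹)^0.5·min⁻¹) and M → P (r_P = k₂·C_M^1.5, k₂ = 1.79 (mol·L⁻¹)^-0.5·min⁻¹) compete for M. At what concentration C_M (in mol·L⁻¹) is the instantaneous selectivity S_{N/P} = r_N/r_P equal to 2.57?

0.0580 mol·L⁻¹

S_{N/P} = (k₁/k₂)·C_M⁻¹ ⇒ C_M = (S·k₂/k₁)^(-1).
= (2.57×1.79/0.267)^(-1) = (17.23)^(-1) = 0.0580 mol·L⁻¹.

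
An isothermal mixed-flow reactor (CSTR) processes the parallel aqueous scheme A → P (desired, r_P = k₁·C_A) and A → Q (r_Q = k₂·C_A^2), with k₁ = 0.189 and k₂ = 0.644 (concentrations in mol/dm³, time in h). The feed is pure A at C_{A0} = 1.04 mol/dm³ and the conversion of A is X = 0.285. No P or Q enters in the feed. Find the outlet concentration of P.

Exit C_A = C_{A0}(1−X) = 1.04×0.715 = 0.7436 mol/dm³.
A CSTR operates uniformly at the exit composition, giving r_P = 0.1405 and r_Q = 0.3561 (each k·C_A^n at C_A = 0.7436).
Fraction of consumed A going to P: r_P/(r_P+r_Q) = 0.2830.
C_P = 0.2830·C_{A0}·X = 0.2830×1.04×0.285 = 0.0839 mol/dm³.

0.0839 mol/dm³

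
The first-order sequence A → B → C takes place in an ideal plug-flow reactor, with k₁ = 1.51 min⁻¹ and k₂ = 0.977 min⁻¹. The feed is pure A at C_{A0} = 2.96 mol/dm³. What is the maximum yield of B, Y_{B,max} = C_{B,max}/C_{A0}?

0.450

For a first-order series the maximum intermediate yield is C_{B,max}/C_{A0} = (k₁/k₂)^[k₂/(k₂−k₁)].
= (1.51/0.977)^(0.977/(0.977−1.51)) = (1.546)^(-1.833) = 0.4502.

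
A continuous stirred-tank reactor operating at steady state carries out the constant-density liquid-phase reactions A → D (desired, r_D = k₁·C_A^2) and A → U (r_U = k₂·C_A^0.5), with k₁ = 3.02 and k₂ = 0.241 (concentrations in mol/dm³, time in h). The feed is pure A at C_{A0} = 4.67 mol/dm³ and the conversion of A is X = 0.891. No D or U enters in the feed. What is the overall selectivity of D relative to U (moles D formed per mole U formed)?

4.55

Exit C_A = C_{A0}(1−X) = 4.67×0.109 = 0.5090 mol/dm³.
Rates in a CSTR are evaluated at the outlet concentration: r_D = 3.02×0.5090^2 = 0.7825, r_U = 0.241×0.5090^0.5 = 0.1719.
Overall selectivity = C_D/C_U = r_Dτ/(r_Uτ) = r_D/r_U = 4.55.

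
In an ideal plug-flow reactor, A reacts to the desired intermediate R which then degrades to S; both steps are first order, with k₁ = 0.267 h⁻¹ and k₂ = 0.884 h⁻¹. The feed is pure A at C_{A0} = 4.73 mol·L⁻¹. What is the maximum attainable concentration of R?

For a first-order series the maximum intermediate yield is C_{R,max}/C_{A0} = (k₁/k₂)^[k₂/(k₂−k₁)].
= (0.267/0.884)^(0.884/(0.884−0.267)) = (0.3020)^(1.433) = 0.1799.
C_{R,max} = 0.1799×4.73 = 0.851 mol·L⁻¹.

0.851 mol·L⁻¹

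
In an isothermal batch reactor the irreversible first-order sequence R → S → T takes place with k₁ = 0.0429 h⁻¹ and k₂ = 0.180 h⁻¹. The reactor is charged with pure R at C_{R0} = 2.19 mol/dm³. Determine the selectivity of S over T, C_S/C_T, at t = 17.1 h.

0.354

For first-order series with pure R initially, C_S(t) = k₁C_{R0}/(k₂−k₁)·(e^(−k₁t) − e^(−k₂t)).
e^(−k₁t) = e^(−0.0429×17.1) = e^(−0.7336) = 0.4802; e^(−k₂t) = e^(−3.078) = 0.04605.
C_S = 0.0429×2.19/(0.180−0.0429) × (0.4802−0.04605) = 0.6853×0.4341 = 0.2975 mol/dm³.
C_R = C_{R0}e^(−k₁t) = 1.052 mol/dm³, so C_T = C_{R0}−C_R−C_S = 0.8409 mol/dm³; C_S/C_T = 0.354.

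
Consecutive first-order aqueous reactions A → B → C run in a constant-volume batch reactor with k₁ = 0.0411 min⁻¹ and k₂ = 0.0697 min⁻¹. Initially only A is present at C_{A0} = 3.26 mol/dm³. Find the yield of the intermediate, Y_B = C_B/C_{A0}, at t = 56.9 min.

Solving the coupled first-order balances gives C_B(t) = [k₁/(k₂−k₁)]·C_{A0}·(e^(−k₁t) − e^(−k₂t)).
e^(−k₁t) = e^(−0.0411×56.9) = e^(−2.339) = 0.09646; e^(−k₂t) = e^(−3.966) = 0.01895.
C_B = 0.0411×3.26/(0.0697−0.0411) × (0.09646−0.01895) = 4.685×0.07751 = 0.3631 mol/dm³.
Y_B = C_B/C_{A0} = 0.3631/3.26 = 0.111.

0.111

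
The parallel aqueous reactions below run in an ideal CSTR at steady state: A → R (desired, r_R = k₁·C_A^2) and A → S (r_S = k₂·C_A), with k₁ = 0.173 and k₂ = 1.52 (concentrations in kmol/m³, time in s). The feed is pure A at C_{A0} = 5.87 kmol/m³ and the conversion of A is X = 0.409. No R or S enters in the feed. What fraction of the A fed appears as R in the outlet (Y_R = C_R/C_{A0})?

Exit C_A = C_{A0}(1−X) = 5.87×0.591 = 3.469 kmol/m³.
In a CSTR the entire volume is at exit conditions, so r_R = 0.173×3.469^2 = 2.082 and r_S = 1.52×3.469 = 5.273.
Fraction of consumed A going to R: r_R/(r_R+r_S) = 0.2831.
C_R = 0.2831·C_{A0}·X = 0.2831×5.87×0.409 = 0.680 kmol/m³; Y_R = C_R/C_{A0} = 0.116.

0.116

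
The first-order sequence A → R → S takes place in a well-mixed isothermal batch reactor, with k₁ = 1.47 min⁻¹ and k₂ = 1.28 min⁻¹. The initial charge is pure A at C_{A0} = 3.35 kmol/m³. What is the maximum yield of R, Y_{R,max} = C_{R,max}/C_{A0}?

0.394

Evaluating C_R at t_opt = ln(k₂/k₁)/(k₂−k₁) gives C_{R,max}/C_{A0} = (k₁/k₂)^[k₂/(k₂−k₁)].
= (1.47/1.28)^(1.28/(1.28−1.47)) = (1.148)^(-6.737) = 0.3936.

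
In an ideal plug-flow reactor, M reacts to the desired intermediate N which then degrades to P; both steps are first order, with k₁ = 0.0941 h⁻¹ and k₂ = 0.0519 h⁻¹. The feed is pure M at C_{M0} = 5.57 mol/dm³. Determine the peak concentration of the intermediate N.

2.68 mol/dm³

For a first-order series the maximum intermediate yield is C_{N,max}/C_{M0} = (k₁/k₂)^[k₂/(k₂−k₁)].
= (0.0941/0.0519)^(0.0519/(0.0519−0.0941)) = (1.813)^(-1.230) = 0.4810.
C_{N,max} = 0.4810×5.57 = 2.68 mol/dm³.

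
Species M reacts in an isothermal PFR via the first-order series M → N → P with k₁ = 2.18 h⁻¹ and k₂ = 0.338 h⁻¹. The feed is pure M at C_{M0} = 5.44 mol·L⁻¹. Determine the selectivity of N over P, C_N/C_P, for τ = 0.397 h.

The intermediate concentration in a first-order A→B→C sequence is C_N = k₁C_{M0}(e^(−k₁τ) − e^(−k₂τ))/(k₂−k₁).
e^(−k₁τ) = e^(−2.18×0.397) = e^(−0.8655) = 0.4209; e^(−k₂τ) = e^(−0.1342) = 0.8744.
C_N = 2.18×5.44/(0.338−2.18) × (0.4209−0.8744) = (-6.438)×(-0.4536) = 2.920 mol·L⁻¹.
C_M = C_{M0}e^(−k₁τ) = 2.289 mol·L⁻¹, so C_P = C_{M0}−C_M−C_N = 0.2304 mol·L⁻¹; C_N/C_P = 12.7.

12.7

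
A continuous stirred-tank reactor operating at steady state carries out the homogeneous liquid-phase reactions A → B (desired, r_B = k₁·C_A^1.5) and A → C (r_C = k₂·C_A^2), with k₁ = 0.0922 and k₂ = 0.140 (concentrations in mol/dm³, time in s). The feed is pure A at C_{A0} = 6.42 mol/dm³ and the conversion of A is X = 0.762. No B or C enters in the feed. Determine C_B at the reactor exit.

Exit C_A = C_{A0}(1−X) = 6.42×0.238 = 1.528 mol/dm³.
In a CSTR the entire volume is at exit conditions, so r_B = 0.0922×1.528^1.5 = 0.1741 and r_C = 0.140×1.528^2 = 0.3269.
Fraction of consumed A going to B: r_B/(r_B+r_C) = 0.3476.
C_B = 0.3476·C_{A0}·X = 0.3476×6.42×0.762 = 1.70 mol/dm³.

1.70 mol/dm³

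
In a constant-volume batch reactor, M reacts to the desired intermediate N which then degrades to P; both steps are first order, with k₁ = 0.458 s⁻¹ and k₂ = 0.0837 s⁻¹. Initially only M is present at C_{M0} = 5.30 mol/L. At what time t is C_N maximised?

The intermediate peaks when r₁ = r₂, i.e. k₁e^(−k₁t) = k₂e^(−k₂t), giving t_opt = ln(k₂/k₁)/(k₂−k₁).
= ln(0.0837/0.458)/(0.0837−0.458) = ln(0.1828)/-0.3743 = -1.700/-0.3743 = 4.54 s.

4.54 s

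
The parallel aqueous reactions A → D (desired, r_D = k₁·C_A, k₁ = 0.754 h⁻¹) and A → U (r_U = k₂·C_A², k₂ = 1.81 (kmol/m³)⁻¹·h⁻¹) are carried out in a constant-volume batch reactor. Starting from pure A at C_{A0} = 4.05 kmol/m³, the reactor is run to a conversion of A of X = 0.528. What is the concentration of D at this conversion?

0.271 kmol/m³

C_A = C_{A0}(1−X) = 1.912 kmol/m³.
Along a PFR/batch, dC_D/dC_A = −r_D/(r_D+r_U) = −k₁/(k₁+k₂·C_A).
Integrating from C_{A0} to C_A: C_D = (0.754/1.81)·ln[(0.754+1.81·4.05)/(0.754+1.81·1.91)] = 0.4166·ln(8.085/4.214) = 0.2714 kmol/m³.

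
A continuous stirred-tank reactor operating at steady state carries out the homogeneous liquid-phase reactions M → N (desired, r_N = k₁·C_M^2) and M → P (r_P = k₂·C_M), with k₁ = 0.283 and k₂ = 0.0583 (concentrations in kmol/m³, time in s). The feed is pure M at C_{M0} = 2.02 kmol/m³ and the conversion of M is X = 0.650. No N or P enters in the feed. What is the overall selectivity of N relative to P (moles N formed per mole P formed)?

3.43

Exit C_M = C_{M0}(1−X) = 2.02×0.350 = 0.7070 kmol/m³.
Rates in a CSTR are evaluated at the outlet concentration: r_N = 0.283×0.7070^2 = 0.1415, r_P = 0.0583×0.7070 = 0.04122.
Overall selectivity = C_N/C_P = r_Nτ/(r_Pτ) = r_N/r_P = 3.43.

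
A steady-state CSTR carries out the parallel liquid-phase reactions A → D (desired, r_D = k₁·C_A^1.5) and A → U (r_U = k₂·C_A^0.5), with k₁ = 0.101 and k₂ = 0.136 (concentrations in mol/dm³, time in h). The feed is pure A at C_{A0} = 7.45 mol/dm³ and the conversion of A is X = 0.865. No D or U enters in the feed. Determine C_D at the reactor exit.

Exit C_A = C_{A0}(1−X) = 7.45×0.135 = 1.006 mol/dm³.
In a CSTR the entire volume is at exit conditions, so r_D = 0.101×1.006^1.5 = 0.1019 and r_U = 0.136×1.006^0.5 = 0.1364.
Fraction of consumed A going to D: r_D/(r_D+r_U) = 0.4276.
C_D = 0.4276·C_{A0}·X = 0.4276×7.45×0.865 = 2.76 mol/dm³.

2.76 mol/dm³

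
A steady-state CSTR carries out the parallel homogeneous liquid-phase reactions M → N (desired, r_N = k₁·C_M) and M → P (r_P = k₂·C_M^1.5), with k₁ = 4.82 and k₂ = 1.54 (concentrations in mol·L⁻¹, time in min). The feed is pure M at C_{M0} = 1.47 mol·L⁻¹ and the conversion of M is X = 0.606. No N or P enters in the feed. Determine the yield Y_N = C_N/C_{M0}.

Exit C_M = C_{M0}(1−X) = 1.47×0.394 = 0.5792 mol·L⁻¹.
A CSTR operates uniformly at the exit composition, giving r_N = 2.792 and r_P = 0.6788 (each k·C_M^n at C_M = 0.5792).
Fraction of consumed M going to N: r_N/(r_N+r_P) = 0.8044.
C_N = 0.8044·C_{M0}·X = 0.8044×1.47×0.606 = 0.717 mol·L⁻¹; Y_N = C_N/C_{M0} = 0.487.

0.487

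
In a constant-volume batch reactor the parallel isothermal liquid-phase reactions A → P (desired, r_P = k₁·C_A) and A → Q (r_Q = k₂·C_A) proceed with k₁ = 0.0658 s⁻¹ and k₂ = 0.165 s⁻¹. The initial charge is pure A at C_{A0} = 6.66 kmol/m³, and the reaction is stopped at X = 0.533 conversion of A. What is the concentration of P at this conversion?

C_A = C_{A0}(1−X) = 3.110 kmol/m³.
Both paths are first order in A, so the instantaneous fraction to P is constant: dC_P/d(−C_A) = k₁/(k₁+k₂) = 0.2851.
C_P = 0.2851·(C_{A0}−C_A) = 0.2851×3.550 = 1.01 kmol/m³.

1.01 kmol/m³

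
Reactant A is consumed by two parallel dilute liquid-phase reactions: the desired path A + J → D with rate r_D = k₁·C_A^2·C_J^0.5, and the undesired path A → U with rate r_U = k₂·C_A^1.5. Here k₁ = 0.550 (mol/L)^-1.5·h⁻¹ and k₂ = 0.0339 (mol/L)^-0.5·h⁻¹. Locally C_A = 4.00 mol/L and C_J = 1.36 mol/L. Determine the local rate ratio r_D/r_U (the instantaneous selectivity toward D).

S_{D/U} = r_D/r_U = (k₁·C_A^2·C_J^0.5)/(k₂·C_A^1.5) = (k₁/k₂)·C_A^0.5·C_J^0.5.
= (0.550×4.000^2×1.360^0.5) / (0.0339×4.000^1.5) = 10.26/0.2712 = 37.8.
Since the desired path is higher order in A, keeping C_A high (PFR or concentrated feed) favours D.

37.8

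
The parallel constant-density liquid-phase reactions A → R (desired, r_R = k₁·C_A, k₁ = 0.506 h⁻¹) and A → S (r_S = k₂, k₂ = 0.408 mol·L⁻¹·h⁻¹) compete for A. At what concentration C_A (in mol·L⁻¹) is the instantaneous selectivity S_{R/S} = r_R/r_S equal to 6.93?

5.59 mol·L⁻¹

S_{R/S} = (k₁/k₂)·C_A ⇒ C_A = S·k₂/k₁.
= 6.93×0.408/0.506 = 5.59 mol·L⁻¹.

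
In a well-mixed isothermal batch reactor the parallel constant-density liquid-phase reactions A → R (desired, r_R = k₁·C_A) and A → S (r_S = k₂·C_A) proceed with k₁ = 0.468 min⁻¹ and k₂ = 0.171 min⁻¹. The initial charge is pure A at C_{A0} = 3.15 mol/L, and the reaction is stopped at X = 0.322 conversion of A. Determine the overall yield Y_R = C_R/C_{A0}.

C_A = C_{A0}(1−X) = 2.136 mol/L.
Both paths are first order in A, so the instantaneous fraction to R is constant: dC_R/d(−C_A) = k₁/(k₁+k₂) = 0.7324.
C_R = 0.7324·(C_{A0}−C_A) = 0.7324×1.014 = 0.743 mol/L.
Y_R = C_R/C_{A0} = 0.7429/3.15 = 0.236.

0.236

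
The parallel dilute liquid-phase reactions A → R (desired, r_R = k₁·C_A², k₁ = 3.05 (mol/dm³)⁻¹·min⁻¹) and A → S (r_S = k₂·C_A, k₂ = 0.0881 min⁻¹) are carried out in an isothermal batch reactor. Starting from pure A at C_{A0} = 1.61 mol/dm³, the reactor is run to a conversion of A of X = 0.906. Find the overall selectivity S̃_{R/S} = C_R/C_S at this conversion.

21.9

C_A = C_{A0}(1−X) = 0.1513 mol/dm³.
Along a PFR/batch, dC_S/dC_A = −r_S/(r_R+r_S) = −k₂/(k₂+k₁·C_A).
Integrating from C_{A0} to C_A: C_S = (0.0881/3.05)·ln[(0.0881+3.05·1.61)/(0.0881+3.05·0.151)] = 0.02889·ln(4.999/0.5497) = 0.06377 mol/dm³.
Then C_R = (C_{A0}−C_A) − C_S = 1.459 − 0.06377 = 1.395 mol/dm³.
S̃_{R/S} = C_R/C_S = 1.395/0.06377 = 21.9.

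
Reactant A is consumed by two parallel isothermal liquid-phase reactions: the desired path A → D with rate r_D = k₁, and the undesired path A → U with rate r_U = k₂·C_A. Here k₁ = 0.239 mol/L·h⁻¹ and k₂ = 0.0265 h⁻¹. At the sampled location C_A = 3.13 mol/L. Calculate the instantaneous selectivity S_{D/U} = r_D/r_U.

S_{D/U} = r_D/r_U = (k₁)/(k₂·C_A) = (k₁/k₂)·C_A⁻¹.
= (0.239) / (0.0265×3.130) = 0.2390/0.08294 = 2.88.
The undesired path is higher order in A, so low C_A (CSTR or dilute feed) favours D.

2.88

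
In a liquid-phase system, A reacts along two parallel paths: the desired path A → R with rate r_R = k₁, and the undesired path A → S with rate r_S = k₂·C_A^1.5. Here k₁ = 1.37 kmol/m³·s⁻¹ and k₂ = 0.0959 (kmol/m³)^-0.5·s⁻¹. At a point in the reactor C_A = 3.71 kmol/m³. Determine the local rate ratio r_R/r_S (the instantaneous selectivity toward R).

S_{R/S} = r_R/r_S = (k₁)/(k₂·C_A^1.5) = (k₁/k₂)·C_A^-1.5.
= (1.37) / (0.0959×3.710^1.5) = 1.370/0.6853 = 2.00.

2.00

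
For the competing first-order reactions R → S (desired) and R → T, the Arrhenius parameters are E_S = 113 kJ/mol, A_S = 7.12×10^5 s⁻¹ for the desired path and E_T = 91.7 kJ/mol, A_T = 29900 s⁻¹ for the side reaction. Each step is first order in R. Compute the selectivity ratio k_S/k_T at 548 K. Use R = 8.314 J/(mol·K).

With equal orders, S_{S/T} = k_S/k_T = (A_S/A_T)·exp[(E_T−E_S)/(RT)].
(E_T−E_S)/(RT) = (91.7−113)×10³/(8.314×548) = -21300/4556 = -4.675.
k_S/k_T = (7.12×10^5/29900)·exp(-4.675) = 23.81 × 0.009325 = 0.222.

0.222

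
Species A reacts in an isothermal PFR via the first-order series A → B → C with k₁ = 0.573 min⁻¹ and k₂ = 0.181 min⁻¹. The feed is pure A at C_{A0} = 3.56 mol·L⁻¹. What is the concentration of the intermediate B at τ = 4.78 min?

Solving the coupled first-order balances gives C_B(τ) = [k₁/(k₂−k₁)]·C_{A0}·(e^(−k₁τ) − e^(−k₂τ)).
e^(−k₁τ) = e^(−0.573×4.78) = e^(−2.739) = 0.06464; e^(−k₂τ) = e^(−0.8652) = 0.4210.
C_B = 0.573×3.56/(0.181−0.573) × (0.06464−0.4210) = (-5.204)×(-0.3563) = 1.854 mol·L⁻¹.

1.85 mol·L⁻¹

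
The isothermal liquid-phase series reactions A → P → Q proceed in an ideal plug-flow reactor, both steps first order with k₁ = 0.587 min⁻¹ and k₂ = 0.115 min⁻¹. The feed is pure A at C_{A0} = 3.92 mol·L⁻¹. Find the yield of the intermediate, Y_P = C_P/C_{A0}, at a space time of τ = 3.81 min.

The intermediate concentration in a first-order A→B→C sequence is C_P = k₁C_{A0}(e^(−k₁τ) − e^(−k₂τ))/(k₂−k₁).
e^(−k₁τ) = e^(−0.587×3.81) = e^(−2.236) = 0.1068; e^(−k₂τ) = e^(−0.4382) = 0.6452.
C_P = 0.587×3.92/(0.115−0.587) × (0.1068−0.6452) = (-4.875)×(-0.5384) = 2.625 mol·L⁻¹.
Y_P = C_P/C_{A0} = 2.625/3.92 = 0.670.

0.670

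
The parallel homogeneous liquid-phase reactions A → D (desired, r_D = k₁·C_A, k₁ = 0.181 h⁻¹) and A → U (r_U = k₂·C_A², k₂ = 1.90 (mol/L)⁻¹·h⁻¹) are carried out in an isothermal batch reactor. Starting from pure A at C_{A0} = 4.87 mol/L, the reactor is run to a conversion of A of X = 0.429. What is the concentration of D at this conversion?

0.0520 mol/L

C_A = C_{A0}(1−X) = 2.781 mol/L.
Along a PFR/batch, dC_D/dC_A = −r_D/(r_D+r_U) = −k₁/(k₁+k₂·C_A).
Integrating from C_{A0} to C_A: C_D = (0.181/1.90)·ln[(0.181+1.90·4.87)/(0.181+1.90·2.78)] = 0.09526·ln(9.434/5.464) = 0.05202 mol/L.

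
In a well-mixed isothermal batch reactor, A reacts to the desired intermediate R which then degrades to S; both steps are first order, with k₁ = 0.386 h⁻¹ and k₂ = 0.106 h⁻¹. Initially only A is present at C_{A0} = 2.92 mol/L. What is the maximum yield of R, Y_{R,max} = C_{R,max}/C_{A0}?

At the optimum, C_{R,max}/C_{A0} = (k₁/k₂)^[k₂/(k₂−k₁)].
= (0.386/0.106)^(0.106/(0.106−0.386)) = (3.642)^(-0.3786) = 0.6131.

0.613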